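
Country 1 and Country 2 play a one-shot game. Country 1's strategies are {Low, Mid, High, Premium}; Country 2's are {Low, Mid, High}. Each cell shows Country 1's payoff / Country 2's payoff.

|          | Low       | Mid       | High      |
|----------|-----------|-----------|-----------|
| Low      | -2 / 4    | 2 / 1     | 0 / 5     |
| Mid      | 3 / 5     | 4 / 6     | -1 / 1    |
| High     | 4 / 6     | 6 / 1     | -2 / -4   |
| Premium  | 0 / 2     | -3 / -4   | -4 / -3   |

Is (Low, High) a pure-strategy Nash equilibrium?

Holding Country 2 at High: Country 1 gets 0 from Low, versus -1 from Mid, -2 from High, -4 from Premium. No profitable deviation for Country 1.
Holding Country 1 at Low: Country 2 gets 5 from High, versus 4 from Low, 1 from Mid. No profitable deviation for Country 2 either.

Yes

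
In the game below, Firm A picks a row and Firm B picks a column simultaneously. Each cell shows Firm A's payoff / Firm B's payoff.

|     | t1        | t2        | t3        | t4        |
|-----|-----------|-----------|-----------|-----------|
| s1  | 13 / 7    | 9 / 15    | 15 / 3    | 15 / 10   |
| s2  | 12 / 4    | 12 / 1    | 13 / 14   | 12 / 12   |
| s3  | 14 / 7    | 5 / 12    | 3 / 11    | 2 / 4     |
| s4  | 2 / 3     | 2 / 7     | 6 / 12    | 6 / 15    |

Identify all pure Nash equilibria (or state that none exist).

A profile is a Nash equilibrium when each player is best-responding to the other.
Firm A's best responses — vs t1: s3 (payoff 14); vs t2: s2 (payoff 12); vs t3: s1 (payoff 15); vs t4: s1 (payoff 15).
Firm B's best responses — vs s1: t2 (payoff 15); vs s2: t3 (payoff 14); vs s3: t2 (payoff 12); vs s4: t4 (payoff 15).
No cell has both players best-responding. For instance, Firm A's best reply to t4 is s1, but against s1 Firm B prefers t2 over t4.

None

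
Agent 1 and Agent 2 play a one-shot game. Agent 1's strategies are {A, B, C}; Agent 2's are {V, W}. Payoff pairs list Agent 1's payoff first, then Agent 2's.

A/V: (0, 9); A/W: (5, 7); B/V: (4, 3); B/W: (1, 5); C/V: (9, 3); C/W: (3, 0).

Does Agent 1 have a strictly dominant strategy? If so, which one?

None

A strategy is strictly dominant if it gives Agent 1 a strictly higher payoff than every other strategy, against every choice by the opponent.
A is not dominant: against V, B gives 4 > 0.
B is not dominant: against V, C gives 9 > 4.
C is not dominant: against W, A gives 5 > 3.
No single strategy is best against every opponent action.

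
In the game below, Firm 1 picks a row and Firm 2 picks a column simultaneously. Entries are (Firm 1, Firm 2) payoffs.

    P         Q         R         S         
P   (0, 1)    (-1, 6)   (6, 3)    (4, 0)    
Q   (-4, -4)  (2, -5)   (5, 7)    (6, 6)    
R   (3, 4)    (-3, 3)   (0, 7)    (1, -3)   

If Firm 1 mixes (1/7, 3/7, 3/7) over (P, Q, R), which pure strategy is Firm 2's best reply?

R

Compute Firm 2's expected payoff from each pure strategy against the given mix.
P: (1/7)·1 + (3/7)·(-4) + (3/7)·4 = 1/7
Q: (1/7)·6 + (3/7)·(-5) + (3/7)·3 = 0
R: (1/7)·3 + (3/7)·7 + (3/7)·7 = 45/7
S: (1/7)·0 + (3/7)·6 + (3/7)·(-3) = 9/7
Highest expected payoff is 45/7, from R.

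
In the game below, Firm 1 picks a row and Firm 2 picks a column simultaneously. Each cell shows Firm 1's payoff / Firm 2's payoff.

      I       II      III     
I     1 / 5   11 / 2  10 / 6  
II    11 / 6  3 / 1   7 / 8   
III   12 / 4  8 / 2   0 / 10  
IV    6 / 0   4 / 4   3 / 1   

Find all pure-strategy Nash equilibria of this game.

Find each player's best response to every opponent strategy; NE are the intersections.
Firm 1's best responses — vs I: III (payoff 12); vs II: I (payoff 11); vs III: I (payoff 10).
Firm 2's best responses — vs I: III (payoff 6); vs II: III (payoff 8); vs III: III (payoff 10); vs IV: II (payoff 4).
The only mutual best response is (I, III); neither player gains by switching there.

(I, III)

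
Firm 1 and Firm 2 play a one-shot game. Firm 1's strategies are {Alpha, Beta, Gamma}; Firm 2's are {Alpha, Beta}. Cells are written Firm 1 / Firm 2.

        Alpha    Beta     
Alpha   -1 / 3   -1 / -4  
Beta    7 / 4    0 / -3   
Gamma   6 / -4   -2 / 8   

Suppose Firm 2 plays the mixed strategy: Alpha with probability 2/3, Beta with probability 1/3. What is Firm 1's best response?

Firm 1's best reply maximizes expected payoff against the mix.
Alpha: (2/3)·(-1) + (1/3)·(-1) = -1
Beta: (2/3)·7 + (1/3)·0 = 14/3
Gamma: (2/3)·6 + (1/3)·(-2) = 10/3
Highest expected payoff is 14/3, from Beta.

Beta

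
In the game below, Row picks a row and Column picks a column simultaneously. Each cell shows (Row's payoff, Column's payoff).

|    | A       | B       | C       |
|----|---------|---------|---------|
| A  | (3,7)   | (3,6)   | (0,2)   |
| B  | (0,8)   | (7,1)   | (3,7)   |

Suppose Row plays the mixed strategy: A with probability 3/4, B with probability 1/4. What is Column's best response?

Column's best reply maximizes expected payoff against the mix.
A: (3/4)·7 + (1/4)·8 = 29/4
B: (3/4)·6 + (1/4)·1 = 19/4
C: (3/4)·2 + (1/4)·7 = 13/4
Highest expected payoff is 29/4, from A.

A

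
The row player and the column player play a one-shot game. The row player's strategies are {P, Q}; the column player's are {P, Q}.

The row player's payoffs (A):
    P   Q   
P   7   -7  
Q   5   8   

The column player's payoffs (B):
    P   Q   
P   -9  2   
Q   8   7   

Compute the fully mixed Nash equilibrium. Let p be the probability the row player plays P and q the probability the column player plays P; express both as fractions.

Each player's mixing probability is pinned down by making the *other* player indifferent.
The column player indifferent between P and Q: p·(-9) + (1−p)·8 = p·2 + (1−p)·7 ⟹ 8 + (-17)p = 7 + (-5)p ⟹ p = 1/12.
The row player indifferent between P and Q: q·7 + (1−q)·(-7) = q·5 + (1−q)·8 ⟹ (-7) + 14q = 8 + (-3)q ⟹ q = 15/17.

p = 1/12, q = 15/17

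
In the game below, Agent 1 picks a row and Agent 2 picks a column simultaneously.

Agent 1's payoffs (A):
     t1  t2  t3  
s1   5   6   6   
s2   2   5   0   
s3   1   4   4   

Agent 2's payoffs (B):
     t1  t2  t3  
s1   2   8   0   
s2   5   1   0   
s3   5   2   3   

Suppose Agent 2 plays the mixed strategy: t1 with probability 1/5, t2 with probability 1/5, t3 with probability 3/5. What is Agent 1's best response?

s1

Compute Agent 1's expected payoff from each pure strategy against the given mix.
s1: (1/5)·5 + (1/5)·6 + (3/5)·6 = 29/5
s2: (1/5)·2 + (1/5)·5 + (3/5)·0 = 7/5
s3: (1/5)·1 + (1/5)·4 + (3/5)·4 = 17/5
Highest expected payoff is 29/5, from s1.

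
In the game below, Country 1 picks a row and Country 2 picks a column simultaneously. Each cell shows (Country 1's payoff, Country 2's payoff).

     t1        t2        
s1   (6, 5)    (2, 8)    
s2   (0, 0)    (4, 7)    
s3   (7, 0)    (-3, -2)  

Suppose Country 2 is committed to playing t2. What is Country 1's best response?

s2

With Country 2 fixed at t2, Country 1's payoffs are: s1 → 2, s2 → 4, s3 → -3.
The maximum is 4, achieved by s2.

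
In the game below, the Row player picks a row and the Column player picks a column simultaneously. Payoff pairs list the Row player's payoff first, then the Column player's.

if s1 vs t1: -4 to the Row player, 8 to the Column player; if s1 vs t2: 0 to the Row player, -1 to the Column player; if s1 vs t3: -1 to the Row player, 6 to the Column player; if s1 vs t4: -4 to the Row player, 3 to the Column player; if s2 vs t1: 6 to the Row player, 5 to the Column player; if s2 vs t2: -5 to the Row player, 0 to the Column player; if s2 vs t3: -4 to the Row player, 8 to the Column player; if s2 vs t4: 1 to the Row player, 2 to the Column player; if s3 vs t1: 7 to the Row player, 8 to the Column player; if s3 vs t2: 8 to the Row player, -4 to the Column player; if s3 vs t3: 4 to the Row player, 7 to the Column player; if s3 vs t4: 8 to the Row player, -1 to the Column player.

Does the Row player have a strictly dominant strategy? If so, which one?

s3

A strategy is strictly dominant if it gives the Row player a strictly higher payoff than every other strategy, against every choice by the opponent.
s3 strictly dominates: vs t1: 7 > each of {-4, 6}; vs t2: 8 > each of {0, -5}; vs t3: 4 > each of {-1, -4}; vs t4: 8 > each of {-4, 1}.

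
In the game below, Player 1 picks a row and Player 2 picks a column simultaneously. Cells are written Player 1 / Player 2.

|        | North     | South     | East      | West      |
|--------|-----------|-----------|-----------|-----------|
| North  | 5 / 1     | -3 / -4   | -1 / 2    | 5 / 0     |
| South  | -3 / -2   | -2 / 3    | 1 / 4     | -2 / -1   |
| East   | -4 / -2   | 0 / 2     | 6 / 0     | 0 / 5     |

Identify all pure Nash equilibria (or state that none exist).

None

Check mutual best responses: a cell is a NE iff neither player can gain by unilaterally deviating.
Player 1's best responses — vs North: North (payoff 5); vs South: East (payoff 0); vs East: East (payoff 6); vs West: North (payoff 5).
Player 2's best responses — vs North: East (payoff 2); vs South: East (payoff 4); vs East: West (payoff 5).
No cell has both players best-responding. For instance, Player 1's best reply to North is North, but against North Player 2 prefers East over North.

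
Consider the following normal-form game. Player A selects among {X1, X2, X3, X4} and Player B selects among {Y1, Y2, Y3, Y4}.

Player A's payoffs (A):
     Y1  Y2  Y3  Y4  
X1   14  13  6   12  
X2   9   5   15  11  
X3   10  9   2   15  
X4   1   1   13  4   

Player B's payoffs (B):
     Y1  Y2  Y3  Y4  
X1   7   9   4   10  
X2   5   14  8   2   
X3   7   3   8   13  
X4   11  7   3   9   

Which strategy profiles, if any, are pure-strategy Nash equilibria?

(X3, Y4)

Find each player's best response to every opponent strategy; NE are the intersections.
Player A's best responses — vs Y1: X1 (payoff 14); vs Y2: X1 (payoff 13); vs Y3: X2 (payoff 15); vs Y4: X3 (payoff 15).
Player B's best responses — vs X1: Y4 (payoff 10); vs X2: Y2 (payoff 14); vs X3: Y4 (payoff 13); vs X4: Y1 (payoff 11).
The only mutual best response is (X3, Y4); neither player gains by switching there.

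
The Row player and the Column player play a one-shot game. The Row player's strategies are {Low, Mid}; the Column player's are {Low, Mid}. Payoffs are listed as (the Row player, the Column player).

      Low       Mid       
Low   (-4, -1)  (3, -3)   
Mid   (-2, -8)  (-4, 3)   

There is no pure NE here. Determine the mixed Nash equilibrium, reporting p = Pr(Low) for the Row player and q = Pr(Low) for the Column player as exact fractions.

In a mixed NE each player is indifferent between their pure strategies, so the opponent's mix sets the indifference.
The Column player indifferent between Low and Mid: p·(-1) + (1−p)·(-8) = p·(-3) + (1−p)·3 ⟹ (-8) + 7p = 3 + (-6)p ⟹ p = 11/13.
The Row player indifferent between Low and Mid: q·(-4) + (1−q)·3 = q·(-2) + (1−q)·(-4) ⟹ 3 + (-7)q = (-4) + 2q ⟹ q = 7/9.

p = 11/13, q = 7/9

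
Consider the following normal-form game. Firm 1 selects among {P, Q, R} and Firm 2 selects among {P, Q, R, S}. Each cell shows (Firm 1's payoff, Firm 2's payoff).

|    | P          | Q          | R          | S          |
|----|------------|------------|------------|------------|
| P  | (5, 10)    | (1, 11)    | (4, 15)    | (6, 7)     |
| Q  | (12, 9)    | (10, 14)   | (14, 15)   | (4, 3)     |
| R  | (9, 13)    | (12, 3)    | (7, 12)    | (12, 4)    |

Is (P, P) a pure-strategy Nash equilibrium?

Holding Firm 2 at P: Firm 1 gets 5 from P but could get 12 by switching to Q. Firm 1 has a profitable deviation.

No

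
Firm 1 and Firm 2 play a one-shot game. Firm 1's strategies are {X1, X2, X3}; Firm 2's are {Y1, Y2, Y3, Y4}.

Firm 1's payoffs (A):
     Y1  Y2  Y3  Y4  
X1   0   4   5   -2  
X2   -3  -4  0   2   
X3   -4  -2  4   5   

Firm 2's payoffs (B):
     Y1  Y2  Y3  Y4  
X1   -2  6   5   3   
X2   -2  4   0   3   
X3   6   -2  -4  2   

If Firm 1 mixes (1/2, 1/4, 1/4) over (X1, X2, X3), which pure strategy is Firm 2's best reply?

Firm 2's best reply maximizes expected payoff against the mix.
Y1: (1/2)·(-2) + (1/4)·(-2) + (1/4)·6 = 0
Y2: (1/2)·6 + (1/4)·4 + (1/4)·(-2) = 7/2
Y3: (1/2)·5 + (1/4)·0 + (1/4)·(-4) = 3/2
Y4: (1/2)·3 + (1/4)·3 + (1/4)·2 = 11/4
Highest expected payoff is 7/2, from Y2.

Y2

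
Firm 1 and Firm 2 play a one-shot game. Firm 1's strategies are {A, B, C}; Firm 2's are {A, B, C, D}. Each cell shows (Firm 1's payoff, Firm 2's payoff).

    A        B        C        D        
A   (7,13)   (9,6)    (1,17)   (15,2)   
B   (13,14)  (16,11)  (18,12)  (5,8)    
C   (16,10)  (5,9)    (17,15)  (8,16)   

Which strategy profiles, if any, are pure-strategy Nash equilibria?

There is no pure-strategy Nash equilibrium

A profile is a Nash equilibrium when each player is best-responding to the other.
Firm 1's best responses — vs A: C (payoff 16); vs B: B (payoff 16); vs C: B (payoff 18); vs D: A (payoff 15).
Firm 2's best responses — vs A: C (payoff 17); vs B: A (payoff 14); vs C: D (payoff 16).
No cell has both players best-responding. For instance, Firm 1's best reply to A is C, but against C Firm 2 prefers D over A.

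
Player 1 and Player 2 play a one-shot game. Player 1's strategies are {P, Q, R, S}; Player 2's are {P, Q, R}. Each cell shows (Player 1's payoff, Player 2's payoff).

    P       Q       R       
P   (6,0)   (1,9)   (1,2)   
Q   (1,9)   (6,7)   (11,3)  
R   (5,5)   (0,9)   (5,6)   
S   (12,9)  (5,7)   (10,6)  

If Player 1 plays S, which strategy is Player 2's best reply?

With Player 1 fixed at S, Player 2's payoffs are: P → 9, Q → 7, R → 6.
The maximum is 9, achieved by P.

P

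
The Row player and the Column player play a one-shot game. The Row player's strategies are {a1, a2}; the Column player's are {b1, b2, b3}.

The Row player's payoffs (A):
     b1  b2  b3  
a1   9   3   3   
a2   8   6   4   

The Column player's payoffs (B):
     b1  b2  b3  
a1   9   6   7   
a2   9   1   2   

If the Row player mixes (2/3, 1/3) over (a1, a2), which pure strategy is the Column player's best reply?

b1

Compute the Column player's expected payoff from each pure strategy against the given mix.
b1: (2/3)·9 + (1/3)·9 = 9
b2: (2/3)·6 + (1/3)·1 = 13/3
b3: (2/3)·7 + (1/3)·2 = 16/3
Highest expected payoff is 9, from b1.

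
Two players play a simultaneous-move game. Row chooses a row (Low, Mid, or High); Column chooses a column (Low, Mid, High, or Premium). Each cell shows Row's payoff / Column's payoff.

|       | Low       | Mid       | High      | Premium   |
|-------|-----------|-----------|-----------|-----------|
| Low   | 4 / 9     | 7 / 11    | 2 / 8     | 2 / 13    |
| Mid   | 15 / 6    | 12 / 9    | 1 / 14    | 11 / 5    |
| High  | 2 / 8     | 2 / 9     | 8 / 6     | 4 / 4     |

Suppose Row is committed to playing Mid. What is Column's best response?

High

With Row fixed at Mid, Column's payoffs are: Low → 6, Mid → 9, High → 14, Premium → 5.
The maximum is 14, achieved by High.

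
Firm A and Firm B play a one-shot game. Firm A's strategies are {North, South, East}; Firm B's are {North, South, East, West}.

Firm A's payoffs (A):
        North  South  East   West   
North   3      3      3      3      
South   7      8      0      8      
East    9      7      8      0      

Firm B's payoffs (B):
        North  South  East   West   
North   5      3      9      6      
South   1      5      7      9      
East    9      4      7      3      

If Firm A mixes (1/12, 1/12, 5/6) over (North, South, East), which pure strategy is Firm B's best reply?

Firm B's best reply maximizes expected payoff against the mix.
North: (1/12)·5 + (1/12)·1 + (5/6)·9 = 8
South: (1/12)·3 + (1/12)·5 + (5/6)·4 = 4
East: (1/12)·9 + (1/12)·7 + (5/6)·7 = 43/6
West: (1/12)·6 + (1/12)·9 + (5/6)·3 = 15/4
Highest expected payoff is 8, from North.

North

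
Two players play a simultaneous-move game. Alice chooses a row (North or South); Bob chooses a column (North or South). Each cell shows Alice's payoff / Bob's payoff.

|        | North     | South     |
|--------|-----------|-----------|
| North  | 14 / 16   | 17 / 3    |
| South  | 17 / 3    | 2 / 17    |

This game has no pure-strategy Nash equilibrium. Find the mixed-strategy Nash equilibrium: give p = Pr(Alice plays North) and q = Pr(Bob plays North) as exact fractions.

In a mixed NE each player is indifferent between their pure strategies, so the opponent's mix sets the indifference.
Bob indifferent between North and South: p·16 + (1−p)·3 = p·3 + (1−p)·17 ⟹ 3 + 13p = 17 + (-14)p ⟹ p = 14/27.
Alice indifferent between North and South: q·14 + (1−q)·17 = q·17 + (1−q)·2 ⟹ 17 + (-3)q = 2 + 15q ⟹ q = 5/6.

p = 14/27, q = 5/6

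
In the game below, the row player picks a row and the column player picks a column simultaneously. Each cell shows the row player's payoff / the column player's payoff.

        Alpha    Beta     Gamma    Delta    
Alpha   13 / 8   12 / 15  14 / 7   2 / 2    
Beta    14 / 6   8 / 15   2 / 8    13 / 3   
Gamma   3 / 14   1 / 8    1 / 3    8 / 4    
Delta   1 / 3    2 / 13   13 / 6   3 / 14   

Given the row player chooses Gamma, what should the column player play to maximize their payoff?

Alpha

With the row player fixed at Gamma, the column player's payoffs are: Alpha → 14, Beta → 8, Gamma → 3, Delta → 4.
The maximum is 14, achieved by Alpha.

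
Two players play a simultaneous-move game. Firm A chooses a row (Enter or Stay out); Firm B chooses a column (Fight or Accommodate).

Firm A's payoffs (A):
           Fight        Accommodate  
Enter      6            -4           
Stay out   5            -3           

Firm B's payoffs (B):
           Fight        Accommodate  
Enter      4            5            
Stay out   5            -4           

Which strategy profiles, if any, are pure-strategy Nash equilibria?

None

Check mutual best responses: a cell is a NE iff neither player can gain by unilaterally deviating.
Firm A's best responses — vs Fight: Enter (payoff 6); vs Accommodate: Stay out (payoff -3).
Firm B's best responses — vs Enter: Accommodate (payoff 5); vs Stay out: Fight (payoff 5).
No cell has both players best-responding. For instance, Firm A's best reply to Fight is Enter, but against Enter Firm B prefers Accommodate over Fight.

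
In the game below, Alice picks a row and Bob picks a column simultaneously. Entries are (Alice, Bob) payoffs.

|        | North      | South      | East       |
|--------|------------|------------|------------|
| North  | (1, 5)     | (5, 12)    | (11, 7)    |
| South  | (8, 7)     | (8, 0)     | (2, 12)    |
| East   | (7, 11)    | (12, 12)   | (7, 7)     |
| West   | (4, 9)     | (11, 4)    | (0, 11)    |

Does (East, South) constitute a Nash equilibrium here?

Holding Bob at South: Alice gets 12 from East, versus 5 from North, 8 from South, 11 from West. No profitable deviation for Alice.
Holding Alice at East: Bob gets 12 from South, versus 11 from North, 7 from East. No profitable deviation for Bob either.

Yes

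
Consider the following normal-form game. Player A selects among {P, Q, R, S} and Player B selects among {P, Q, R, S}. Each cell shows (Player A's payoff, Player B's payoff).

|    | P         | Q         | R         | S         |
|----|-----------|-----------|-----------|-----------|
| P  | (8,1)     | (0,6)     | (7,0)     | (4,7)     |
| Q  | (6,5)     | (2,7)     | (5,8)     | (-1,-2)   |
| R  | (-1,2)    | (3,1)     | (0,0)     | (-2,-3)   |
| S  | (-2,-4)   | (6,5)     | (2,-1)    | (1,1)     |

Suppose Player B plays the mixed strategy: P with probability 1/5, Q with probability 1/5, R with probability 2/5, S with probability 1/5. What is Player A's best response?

Player A's best reply maximizes expected payoff against the mix.
P: (1/5)·8 + (1/5)·0 + (2/5)·7 + (1/5)·4 = 26/5
Q: (1/5)·6 + (1/5)·2 + (2/5)·5 + (1/5)·(-1) = 17/5
R: (1/5)·(-1) + (1/5)·3 + (2/5)·0 + (1/5)·(-2) = 0
S: (1/5)·(-2) + (1/5)·6 + (2/5)·2 + (1/5)·1 = 9/5
Highest expected payoff is 26/5, from P.

P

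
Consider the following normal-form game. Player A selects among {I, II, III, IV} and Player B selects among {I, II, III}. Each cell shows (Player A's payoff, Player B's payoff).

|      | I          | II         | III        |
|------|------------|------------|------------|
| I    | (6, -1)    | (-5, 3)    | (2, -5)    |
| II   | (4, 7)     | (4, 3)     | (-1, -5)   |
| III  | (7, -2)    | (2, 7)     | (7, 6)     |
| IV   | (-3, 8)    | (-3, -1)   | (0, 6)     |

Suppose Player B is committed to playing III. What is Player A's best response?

III

With Player B fixed at III, Player A's payoffs are: I → 2, II → -1, III → 7, IV → 0.
The maximum is 7, achieved by III.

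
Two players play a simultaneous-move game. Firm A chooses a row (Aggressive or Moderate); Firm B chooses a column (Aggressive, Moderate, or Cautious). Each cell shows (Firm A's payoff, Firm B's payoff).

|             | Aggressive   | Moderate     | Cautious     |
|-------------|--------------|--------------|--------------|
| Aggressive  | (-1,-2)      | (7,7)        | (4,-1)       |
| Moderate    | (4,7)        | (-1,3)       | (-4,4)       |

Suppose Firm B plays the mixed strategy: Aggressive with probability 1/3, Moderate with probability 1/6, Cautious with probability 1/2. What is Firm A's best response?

Firm A's best reply maximizes expected payoff against the mix.
Aggressive: (1/3)·(-1) + (1/6)·7 + (1/2)·4 = 17/6
Moderate: (1/3)·4 + (1/6)·(-1) + (1/2)·(-4) = -5/6
Highest expected payoff is 17/6, from Aggressive.

Aggressive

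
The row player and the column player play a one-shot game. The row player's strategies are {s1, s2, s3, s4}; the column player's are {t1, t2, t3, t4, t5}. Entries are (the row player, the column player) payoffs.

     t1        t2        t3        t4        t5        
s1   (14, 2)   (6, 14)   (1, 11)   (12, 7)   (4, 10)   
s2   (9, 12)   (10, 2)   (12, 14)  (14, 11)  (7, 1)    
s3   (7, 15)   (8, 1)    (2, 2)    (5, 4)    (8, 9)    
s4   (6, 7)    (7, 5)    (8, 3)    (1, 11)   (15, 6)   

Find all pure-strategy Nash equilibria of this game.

Find each player's best response to every opponent strategy; NE are the intersections.
The row player's best responses — vs t1: s1 (payoff 14); vs t2: s2 (payoff 10); vs t3: s2 (payoff 12); vs t4: s2 (payoff 14); vs t5: s4 (payoff 15).
The column player's best responses — vs s1: t2 (payoff 14); vs s2: t3 (payoff 14); vs s3: t1 (payoff 15); vs s4: t4 (payoff 11).
The only mutual best response is (s2, t3); neither player gains by switching there.

(s2, t3)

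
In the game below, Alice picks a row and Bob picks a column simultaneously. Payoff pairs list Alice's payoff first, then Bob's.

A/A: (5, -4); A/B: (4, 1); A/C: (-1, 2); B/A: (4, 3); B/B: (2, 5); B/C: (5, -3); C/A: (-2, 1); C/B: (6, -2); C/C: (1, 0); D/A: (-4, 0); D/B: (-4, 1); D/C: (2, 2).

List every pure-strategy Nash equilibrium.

A profile is a Nash equilibrium when each player is best-responding to the other.
Alice's best responses — vs A: A (payoff 5); vs B: C (payoff 6); vs C: B (payoff 5).
Bob's best responses — vs A: C (payoff 2); vs B: B (payoff 5); vs C: A (payoff 1); vs D: C (payoff 2).
No cell has both players best-responding. For instance, Alice's best reply to B is C, but against C Bob prefers A over B.

None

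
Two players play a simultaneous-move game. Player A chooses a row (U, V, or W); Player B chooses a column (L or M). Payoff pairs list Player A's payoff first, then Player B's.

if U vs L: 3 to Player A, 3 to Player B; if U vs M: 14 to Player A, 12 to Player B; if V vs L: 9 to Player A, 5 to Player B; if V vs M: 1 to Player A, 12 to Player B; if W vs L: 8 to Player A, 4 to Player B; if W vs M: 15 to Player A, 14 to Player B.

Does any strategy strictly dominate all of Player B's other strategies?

M

Check whether one of Player B's strategies beats all alternatives regardless of what the opponent does.
M strictly dominates: vs U: 12 > 3; vs V: 12 > 5; vs W: 14 > 4.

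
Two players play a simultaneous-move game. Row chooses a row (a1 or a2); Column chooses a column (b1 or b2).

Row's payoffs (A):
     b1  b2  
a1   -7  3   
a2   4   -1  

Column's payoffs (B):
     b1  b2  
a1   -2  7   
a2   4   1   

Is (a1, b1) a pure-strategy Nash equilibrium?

No

Holding Column at b1: Row gets -7 from a1 but could get 4 by switching to a2. Row has a profitable deviation.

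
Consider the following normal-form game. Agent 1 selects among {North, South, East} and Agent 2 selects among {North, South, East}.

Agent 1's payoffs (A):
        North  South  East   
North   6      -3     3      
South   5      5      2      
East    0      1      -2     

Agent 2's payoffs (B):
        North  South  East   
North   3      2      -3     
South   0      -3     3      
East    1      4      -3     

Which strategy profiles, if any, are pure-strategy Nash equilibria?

(North, North)

Find each player's best response to every opponent strategy; NE are the intersections.
Agent 1's best responses — vs North: North (payoff 6); vs South: South (payoff 5); vs East: North (payoff 3).
Agent 2's best responses — vs North: North (payoff 3); vs South: East (payoff 3); vs East: South (payoff 4).
The only mutual best response is (North, North); neither player gains by switching there.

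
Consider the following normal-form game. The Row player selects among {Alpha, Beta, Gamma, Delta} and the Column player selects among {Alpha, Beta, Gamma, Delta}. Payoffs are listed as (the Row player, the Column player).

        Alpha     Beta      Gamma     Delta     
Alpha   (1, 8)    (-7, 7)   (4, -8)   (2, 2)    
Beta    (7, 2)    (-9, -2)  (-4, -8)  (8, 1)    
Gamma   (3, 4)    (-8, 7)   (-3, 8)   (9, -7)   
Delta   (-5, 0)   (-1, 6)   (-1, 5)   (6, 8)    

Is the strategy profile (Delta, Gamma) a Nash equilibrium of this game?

No

Holding the Column player at Gamma: the Row player gets -1 from Delta but could get 4 by switching to Alpha. The Row player has a profitable deviation.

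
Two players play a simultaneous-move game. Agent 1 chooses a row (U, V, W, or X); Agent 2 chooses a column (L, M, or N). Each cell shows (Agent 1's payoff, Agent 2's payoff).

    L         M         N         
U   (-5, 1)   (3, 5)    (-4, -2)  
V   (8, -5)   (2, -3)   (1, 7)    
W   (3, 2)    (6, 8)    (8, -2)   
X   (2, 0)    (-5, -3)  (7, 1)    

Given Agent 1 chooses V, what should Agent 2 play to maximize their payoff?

N

With Agent 1 fixed at V, Agent 2's payoffs are: L → -5, M → -3, N → 7.
The maximum is 7, achieved by N.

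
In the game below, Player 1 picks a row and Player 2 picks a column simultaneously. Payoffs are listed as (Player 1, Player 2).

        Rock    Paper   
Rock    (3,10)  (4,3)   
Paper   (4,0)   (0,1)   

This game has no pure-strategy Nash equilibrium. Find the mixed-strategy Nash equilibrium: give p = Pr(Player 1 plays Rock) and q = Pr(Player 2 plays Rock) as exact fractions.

In a mixed NE each player is indifferent between their pure strategies, so the opponent's mix sets the indifference.
Player 2 indifferent between Rock and Paper: p·10 + (1−p)·0 = p·3 + (1−p)·1 ⟹ 0 + 10p = 1 + 2p ⟹ p = 1/8.
Player 1 indifferent between Rock and Paper: q·3 + (1−q)·4 = q·4 + (1−q)·0 ⟹ 4 + (-1)q = 0 + 4q ⟹ q = 4/5.

p = 1/8, q = 4/5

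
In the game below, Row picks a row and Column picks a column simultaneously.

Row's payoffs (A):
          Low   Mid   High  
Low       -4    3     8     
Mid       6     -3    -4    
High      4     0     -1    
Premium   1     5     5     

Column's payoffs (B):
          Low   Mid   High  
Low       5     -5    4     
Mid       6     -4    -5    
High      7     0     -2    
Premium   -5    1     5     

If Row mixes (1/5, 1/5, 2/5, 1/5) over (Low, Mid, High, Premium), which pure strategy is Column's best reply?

Column's best reply maximizes expected payoff against the mix.
Low: (1/5)·5 + (1/5)·6 + (2/5)·7 + (1/5)·(-5) = 4
Mid: (1/5)·(-5) + (1/5)·(-4) + (2/5)·0 + (1/5)·1 = -8/5
High: (1/5)·4 + (1/5)·(-5) + (2/5)·(-2) + (1/5)·5 = 0
Highest expected payoff is 4, from Low.

Low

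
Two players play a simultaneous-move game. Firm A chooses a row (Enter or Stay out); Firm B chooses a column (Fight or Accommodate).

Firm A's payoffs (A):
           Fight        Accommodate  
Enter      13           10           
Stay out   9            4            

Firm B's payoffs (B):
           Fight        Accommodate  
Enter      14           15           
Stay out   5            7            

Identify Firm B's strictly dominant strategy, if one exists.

A strategy is strictly dominant if it gives Firm B a strictly higher payoff than every other strategy, against every choice by the opponent.
Accommodate strictly dominates: vs Enter: 15 > 14; vs Stay out: 7 > 5.

Accommodate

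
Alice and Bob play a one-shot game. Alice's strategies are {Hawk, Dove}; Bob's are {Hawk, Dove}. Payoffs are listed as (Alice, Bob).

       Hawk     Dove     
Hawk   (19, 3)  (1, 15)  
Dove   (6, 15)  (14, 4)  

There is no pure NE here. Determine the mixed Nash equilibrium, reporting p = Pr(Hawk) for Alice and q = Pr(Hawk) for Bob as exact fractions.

Each player's mixing probability is pinned down by making the *other* player indifferent.
Bob indifferent between Hawk and Dove: p·3 + (1−p)·15 = p·15 + (1−p)·4 ⟹ 15 + (-12)p = 4 + 11p ⟹ p = 11/23.
Alice indifferent between Hawk and Dove: q·19 + (1−q)·1 = q·6 + (1−q)·14 ⟹ 1 + 18q = 14 + (-8)q ⟹ q = 1/2.

p = 11/23, q = 1/2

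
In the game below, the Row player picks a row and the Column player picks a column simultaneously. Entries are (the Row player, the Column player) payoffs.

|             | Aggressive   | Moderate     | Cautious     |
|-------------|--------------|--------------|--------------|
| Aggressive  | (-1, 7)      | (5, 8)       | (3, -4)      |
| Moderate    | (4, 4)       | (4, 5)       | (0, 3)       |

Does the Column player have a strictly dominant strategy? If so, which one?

Moderate

A strategy is strictly dominant if it gives the Column player a strictly higher payoff than every other strategy, against every choice by the opponent.
Moderate strictly dominates: vs Aggressive: 8 > each of {7, -4}; vs Moderate: 5 > each of {4, 3}.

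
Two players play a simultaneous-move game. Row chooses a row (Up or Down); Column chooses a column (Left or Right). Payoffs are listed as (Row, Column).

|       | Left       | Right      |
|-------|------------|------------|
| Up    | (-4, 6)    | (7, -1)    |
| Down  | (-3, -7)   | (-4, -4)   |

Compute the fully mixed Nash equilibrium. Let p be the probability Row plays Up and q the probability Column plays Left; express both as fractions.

Each player's mixing probability is pinned down by making the *other* player indifferent.
Column indifferent between Left and Right: p·6 + (1−p)·(-7) = p·(-1) + (1−p)·(-4) ⟹ (-7) + 13p = (-4) + 3p ⟹ p = 3/10.
Row indifferent between Up and Down: q·(-4) + (1−q)·7 = q·(-3) + (1−q)·(-4) ⟹ 7 + (-11)q = (-4) + 1q ⟹ q = 11/12.

p = 3/10, q = 11/12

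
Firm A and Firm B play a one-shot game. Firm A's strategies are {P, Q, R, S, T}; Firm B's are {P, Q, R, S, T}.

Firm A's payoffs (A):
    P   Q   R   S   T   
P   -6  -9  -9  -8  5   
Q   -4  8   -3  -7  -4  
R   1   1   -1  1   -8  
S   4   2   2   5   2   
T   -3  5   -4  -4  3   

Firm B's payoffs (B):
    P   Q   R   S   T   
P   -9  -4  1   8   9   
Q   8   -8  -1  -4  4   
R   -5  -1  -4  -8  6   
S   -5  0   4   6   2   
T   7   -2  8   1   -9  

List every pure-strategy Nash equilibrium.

(P, T) and (S, S)

Check mutual best responses: a cell is a NE iff neither player can gain by unilaterally deviating.
Firm A's best responses — vs P: S (payoff 4); vs Q: Q (payoff 8); vs R: S (payoff 2); vs S: S (payoff 5); vs T: P (payoff 5).
Firm B's best responses — vs P: T (payoff 9); vs Q: P (payoff 8); vs R: T (payoff 6); vs S: S (payoff 6); vs T: R (payoff 8).
Mutual best responses occur at (P, T) and (S, S); at each, neither player gains by switching.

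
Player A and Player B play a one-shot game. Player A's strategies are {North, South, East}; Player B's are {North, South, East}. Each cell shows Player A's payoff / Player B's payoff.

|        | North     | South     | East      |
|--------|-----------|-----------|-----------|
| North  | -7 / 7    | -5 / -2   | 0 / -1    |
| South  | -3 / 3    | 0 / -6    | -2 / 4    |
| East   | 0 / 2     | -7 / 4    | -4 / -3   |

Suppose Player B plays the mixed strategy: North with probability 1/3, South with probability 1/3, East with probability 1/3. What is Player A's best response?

South

Compute Player A's expected payoff from each pure strategy against the given mix.
North: (1/3)·(-7) + (1/3)·(-5) + (1/3)·0 = -4
South: (1/3)·(-3) + (1/3)·0 + (1/3)·(-2) = -5/3
East: (1/3)·0 + (1/3)·(-7) + (1/3)·(-4) = -11/3
Highest expected payoff is -5/3, from South.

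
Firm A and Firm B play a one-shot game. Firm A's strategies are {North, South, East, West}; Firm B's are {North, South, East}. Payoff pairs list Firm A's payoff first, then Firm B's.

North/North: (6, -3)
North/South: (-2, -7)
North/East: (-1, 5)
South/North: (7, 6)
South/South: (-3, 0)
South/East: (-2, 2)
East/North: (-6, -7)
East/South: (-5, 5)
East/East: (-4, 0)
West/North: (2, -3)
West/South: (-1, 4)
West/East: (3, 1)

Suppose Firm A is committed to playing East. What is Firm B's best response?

South

With Firm A fixed at East, Firm B's payoffs are: North → -7, South → 5, East → 0.
The maximum is 5, achieved by South.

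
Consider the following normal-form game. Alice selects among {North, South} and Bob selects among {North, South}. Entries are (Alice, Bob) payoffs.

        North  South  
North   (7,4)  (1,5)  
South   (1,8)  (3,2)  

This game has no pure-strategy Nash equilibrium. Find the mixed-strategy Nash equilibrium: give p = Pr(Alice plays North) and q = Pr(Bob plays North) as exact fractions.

p = 6/7, q = 1/4

In a mixed NE each player is indifferent between their pure strategies, so the opponent's mix sets the indifference.
Bob indifferent between North and South: p·4 + (1−p)·8 = p·5 + (1−p)·2 ⟹ 8 + (-4)p = 2 + 3p ⟹ p = 6/7.
Alice indifferent between North and South: q·7 + (1−q)·1 = q·1 + (1−q)·3 ⟹ 1 + 6q = 3 + (-2)q ⟹ q = 1/4.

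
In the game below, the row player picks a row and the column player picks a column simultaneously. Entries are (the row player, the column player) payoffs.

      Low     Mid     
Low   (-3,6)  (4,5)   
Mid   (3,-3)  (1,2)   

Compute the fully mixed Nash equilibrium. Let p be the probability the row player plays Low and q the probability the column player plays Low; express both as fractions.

Each player's mixing probability is pinned down by making the *other* player indifferent.
The column player indifferent between Low and Mid: p·6 + (1−p)·(-3) = p·5 + (1−p)·2 ⟹ (-3) + 9p = 2 + 3p ⟹ p = 5/6.
The row player indifferent between Low and Mid: q·(-3) + (1−q)·4 = q·3 + (1−q)·1 ⟹ 4 + (-7)q = 1 + 2q ⟹ q = 1/3.

p = 5/6, q = 1/3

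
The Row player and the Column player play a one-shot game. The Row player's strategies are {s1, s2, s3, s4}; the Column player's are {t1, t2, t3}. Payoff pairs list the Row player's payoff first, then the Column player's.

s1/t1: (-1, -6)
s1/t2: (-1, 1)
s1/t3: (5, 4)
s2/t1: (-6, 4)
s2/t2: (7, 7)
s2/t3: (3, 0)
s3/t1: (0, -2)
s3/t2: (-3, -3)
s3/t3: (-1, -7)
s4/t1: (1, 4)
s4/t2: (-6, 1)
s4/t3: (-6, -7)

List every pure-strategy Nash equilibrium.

(s1, t3), (s2, t2), and (s4, t1)

A profile is a Nash equilibrium when each player is best-responding to the other.
The Row player's best responses — vs t1: s4 (payoff 1); vs t2: s2 (payoff 7); vs t3: s1 (payoff 5).
The Column player's best responses — vs s1: t3 (payoff 4); vs s2: t2 (payoff 7); vs s3: t1 (payoff -2); vs s4: t1 (payoff 4).
Mutual best responses occur at (s1, t3), (s2, t2), and (s4, t1); at each, neither player gains by switching.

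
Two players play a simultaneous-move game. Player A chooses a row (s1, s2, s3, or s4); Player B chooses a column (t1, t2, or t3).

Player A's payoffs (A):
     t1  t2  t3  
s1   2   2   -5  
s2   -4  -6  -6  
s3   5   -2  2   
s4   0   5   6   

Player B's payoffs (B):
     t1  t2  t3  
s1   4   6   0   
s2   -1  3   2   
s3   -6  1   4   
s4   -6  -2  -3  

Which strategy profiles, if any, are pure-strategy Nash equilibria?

Check mutual best responses: a cell is a NE iff neither player can gain by unilaterally deviating.
Player A's best responses — vs t1: s3 (payoff 5); vs t2: s4 (payoff 5); vs t3: s4 (payoff 6).
Player B's best responses — vs s1: t2 (payoff 6); vs s2: t2 (payoff 3); vs s3: t3 (payoff 4); vs s4: t2 (payoff -2).
The only mutual best response is (s4, t2); neither player gains by switching there.

(s4, t2)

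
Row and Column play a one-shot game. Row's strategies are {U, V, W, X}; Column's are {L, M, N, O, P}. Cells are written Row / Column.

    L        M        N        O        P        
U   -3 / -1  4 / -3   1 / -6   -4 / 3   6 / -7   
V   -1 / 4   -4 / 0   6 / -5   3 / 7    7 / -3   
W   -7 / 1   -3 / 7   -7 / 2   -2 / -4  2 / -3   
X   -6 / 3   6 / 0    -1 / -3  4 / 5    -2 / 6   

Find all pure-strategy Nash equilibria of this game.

No pure-strategy Nash equilibrium

Find each player's best response to every opponent strategy; NE are the intersections.
Row's best responses — vs L: V (payoff -1); vs M: X (payoff 6); vs N: V (payoff 6); vs O: X (payoff 4); vs P: V (payoff 7).
Column's best responses — vs U: O (payoff 3); vs V: O (payoff 7); vs W: M (payoff 7); vs X: P (payoff 6).
No cell has both players best-responding. For instance, Row's best reply to P is V, but against V Column prefers O over P.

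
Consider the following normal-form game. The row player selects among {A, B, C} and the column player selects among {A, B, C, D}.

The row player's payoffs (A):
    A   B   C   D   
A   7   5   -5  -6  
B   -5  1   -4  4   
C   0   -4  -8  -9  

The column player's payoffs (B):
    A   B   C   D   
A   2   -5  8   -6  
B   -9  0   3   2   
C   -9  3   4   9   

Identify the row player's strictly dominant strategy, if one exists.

No strictly dominant strategy

Check whether one of the row player's strategies beats all alternatives regardless of what the opponent does.
A is not dominant: against C, B gives -4 > -5.
B is not dominant: against A, A gives 7 > -5.
C is not dominant: against A, A gives 7 > 0.
No single strategy is best against every opponent action.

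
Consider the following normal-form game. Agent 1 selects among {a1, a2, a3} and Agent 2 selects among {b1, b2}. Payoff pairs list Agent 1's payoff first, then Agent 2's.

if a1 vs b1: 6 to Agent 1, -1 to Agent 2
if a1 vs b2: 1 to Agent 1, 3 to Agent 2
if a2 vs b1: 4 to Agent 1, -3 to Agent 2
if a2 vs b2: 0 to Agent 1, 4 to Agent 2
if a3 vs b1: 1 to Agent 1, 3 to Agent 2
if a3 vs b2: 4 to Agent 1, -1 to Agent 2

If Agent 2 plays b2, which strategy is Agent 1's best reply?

With Agent 2 fixed at b2, Agent 1's payoffs are: a1 → 1, a2 → 0, a3 → 4.
The maximum is 4, achieved by a3.

a3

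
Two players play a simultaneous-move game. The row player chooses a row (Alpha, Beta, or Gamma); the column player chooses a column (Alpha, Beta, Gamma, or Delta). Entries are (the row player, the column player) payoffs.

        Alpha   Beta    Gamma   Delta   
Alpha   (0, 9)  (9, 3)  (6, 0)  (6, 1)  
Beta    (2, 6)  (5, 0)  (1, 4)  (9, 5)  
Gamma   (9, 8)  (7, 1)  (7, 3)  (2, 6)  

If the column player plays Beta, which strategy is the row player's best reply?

With the column player fixed at Beta, the row player's payoffs are: Alpha → 9, Beta → 5, Gamma → 7.
The maximum is 9, achieved by Alpha.

Alpha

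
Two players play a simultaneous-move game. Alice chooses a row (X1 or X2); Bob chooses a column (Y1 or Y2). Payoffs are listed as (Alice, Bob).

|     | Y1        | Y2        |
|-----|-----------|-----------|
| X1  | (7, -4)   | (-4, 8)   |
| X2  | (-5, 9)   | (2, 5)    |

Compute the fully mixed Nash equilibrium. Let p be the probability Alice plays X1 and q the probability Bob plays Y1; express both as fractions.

p = 1/4, q = 1/3

In a mixed NE each player is indifferent between their pure strategies, so the opponent's mix sets the indifference.
Bob indifferent between Y1 and Y2: p·(-4) + (1−p)·9 = p·8 + (1−p)·5 ⟹ 9 + (-13)p = 5 + 3p ⟹ p = 1/4.
Alice indifferent between X1 and X2: q·7 + (1−q)·(-4) = q·(-5) + (1−q)·2 ⟹ (-4) + 11q = 2 + (-7)q ⟹ q = 1/3.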